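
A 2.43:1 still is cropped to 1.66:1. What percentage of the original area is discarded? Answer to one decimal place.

31.7%

Going from 2.43:1 to 1.66:1 means cutting width while keeping height.
(1.660)/(2.430) ≈ 0.683 of the area survives, leaving 31.69% discarded.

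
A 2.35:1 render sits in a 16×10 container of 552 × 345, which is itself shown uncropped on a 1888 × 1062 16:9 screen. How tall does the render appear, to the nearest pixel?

723 px

2.35:1 in 552×345: fills the width, so the render is 552.00 × 234.89.
The 16×10 canvas is height-limited in 1888×1062, giving 1699.20 × 1062.00; scale factor 3.0783.
Applying the same ×3.0783: 234.89 → 723.06.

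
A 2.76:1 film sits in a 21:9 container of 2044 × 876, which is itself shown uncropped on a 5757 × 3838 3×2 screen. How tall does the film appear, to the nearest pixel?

First fit — 2.76:1 into 2044×876 spans the width: 2044.00 × 740.58.
The 21:9 canvas is width-limited in 5757×3838, giving 5757.00 × 2467.29; scale factor 2.8165.
So the film's height is 740.58 × 2.8165 ≈ 2085.87.

2086 px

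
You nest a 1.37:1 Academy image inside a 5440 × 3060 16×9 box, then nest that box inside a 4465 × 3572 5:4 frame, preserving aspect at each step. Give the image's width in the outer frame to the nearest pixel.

3441 px

First fit — 1.37:1 Academy into 5440×3060 spans the height: 4192.20 × 3060.00.
Second fit — the 16×9 canvas into 4465×3572 spans the width: 4465.00 × 2511.56 (×0.8208 from 5440×3060).
Applying the same ×0.8208: 4192.20 → 3440.84.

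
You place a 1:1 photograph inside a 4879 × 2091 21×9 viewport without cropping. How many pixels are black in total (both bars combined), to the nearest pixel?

1:1 (1.000) < 21×9 (2.333), so the photograph fills the height.
That makes the image 2091.0000 px wide (2091 × 1/1).
Leftover width: 4879 − 2091.0000 = 2788.0000 px.
That's 2788.0000 × 2091 ≈ 5829708 black pixels.

5829708 pixels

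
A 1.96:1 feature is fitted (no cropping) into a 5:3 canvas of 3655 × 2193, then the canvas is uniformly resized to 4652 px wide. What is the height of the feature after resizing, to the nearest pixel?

2373 px

In the 3655×2193 frame the feature fills the width: height = 3655 / 1.960 ≈ 1864.80 px.
Scaling 3655 → 4652 is ×1.2728, so the height becomes 1864.80 × 1.2728 ≈ 2373.47 px.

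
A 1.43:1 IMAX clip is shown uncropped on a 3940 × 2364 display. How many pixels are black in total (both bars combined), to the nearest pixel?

1322611 pixels

Since 1.430 < 1.667, the clip is height-limited.
The clip is 2364 × 1.430 ≈ 3380.5200 px wide.
3940 − 3380.5200 = 559.4800 px of bars.
Bar area = 559.4800 × 2364 ≈ 1322611 px.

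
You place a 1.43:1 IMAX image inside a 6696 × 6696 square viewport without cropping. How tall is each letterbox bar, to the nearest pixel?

1.43:1 IMAX (1.430) > square (1.000), so the image fills the width.
Content height = 6696 / 1.430 ≈ 4682.52 px.
Black = 6696 − 4682.52 = 2013.48 px, or 1006.74 per bar.

1007 px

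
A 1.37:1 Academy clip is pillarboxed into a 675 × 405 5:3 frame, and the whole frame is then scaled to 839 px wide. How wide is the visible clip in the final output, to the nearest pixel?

690 px

At 675×405 the clip is height-limited, so width = 405 × 1.370 ≈ 554.85 px.
The frame scales by 839/675 = 1.2430; 554.85 × 1.2430 ≈ 689.66 px.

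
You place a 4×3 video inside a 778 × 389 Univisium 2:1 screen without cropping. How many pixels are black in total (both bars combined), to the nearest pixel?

Since 1.333 < 2.000, the video is height-limited.
Content width = 389 × 4/3 ≈ 518.6667 px.
778 − 518.6667 = 259.3333 px of bars.
Across the 389-px span: 259.3333 × 389 ≈ 100881 px.

100881 pixels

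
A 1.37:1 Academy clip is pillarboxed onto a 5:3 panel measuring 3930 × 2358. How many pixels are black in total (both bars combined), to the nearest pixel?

1649515 pixels

Since 1.370 < 1.667, the clip is height-limited.
The clip is 2358 × 1.370 ≈ 3230.4600 px wide.
Black = 3930 − 3230.4600 = 699.5400 px.
That's 699.5400 × 2358 ≈ 1649515 black pixels.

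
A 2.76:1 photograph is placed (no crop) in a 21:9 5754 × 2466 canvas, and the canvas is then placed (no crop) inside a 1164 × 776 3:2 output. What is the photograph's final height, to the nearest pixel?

Inside the 5754×2466 canvas the photograph is width-limited at 5754.00 × 2084.78.
The 21:9 canvas is width-limited in 1164×776, giving 1164.00 × 498.86; scale factor 0.2023.
The photograph scales with it: height 2084.78 × 0.2023 ≈ 421.74.

422 px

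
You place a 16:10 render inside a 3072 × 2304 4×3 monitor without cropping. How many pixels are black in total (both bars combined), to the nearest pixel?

1179648 pixels

16:10 is wider than 4×3, so it spans the full width.
That makes the image 1920.0000 px tall (3072 × 10/16).
Black = 2304 − 1920.0000 = 384.0000 px.
Bar area = 384.0000 × 3072 ≈ 1179648 px.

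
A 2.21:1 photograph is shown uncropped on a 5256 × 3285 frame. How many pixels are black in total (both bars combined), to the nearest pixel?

Since 2.210 > 1.600, the photograph is width-limited.
Content height = 5256 / 2.210 ≈ 2378.2805 px.
3285 − 2378.2805 = 906.7195 px of bars.
That's 906.7195 × 5256 ≈ 4765717 black pixels.

4765717 pixels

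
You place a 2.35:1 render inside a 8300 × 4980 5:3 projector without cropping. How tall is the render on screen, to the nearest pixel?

3532 px

2.35:1 (2.350) > 5:3 (1.667), so the render fills the width.
The render is 8300 / 2.350 ≈ 3531.91 px tall.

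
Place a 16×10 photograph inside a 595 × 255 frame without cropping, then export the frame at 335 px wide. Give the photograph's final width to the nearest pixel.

In the 595×255 frame the photograph fills the height: width = 255 × 16/10 ≈ 408.00 px.
Resizing to 335 px wide multiplies everything by 0.5630: 408.00 → 229.71 px.

230 px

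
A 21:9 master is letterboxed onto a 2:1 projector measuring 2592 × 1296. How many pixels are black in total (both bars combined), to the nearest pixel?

479890 pixels

Since 2.333 > 2.000, the master is width-limited.
The master is 2592 × 9/21 ≈ 1110.8571 px tall.
Leftover height: 1296 − 1110.8571 = 185.1429 px.
Bar area = 185.1429 × 2592 ≈ 479890 px.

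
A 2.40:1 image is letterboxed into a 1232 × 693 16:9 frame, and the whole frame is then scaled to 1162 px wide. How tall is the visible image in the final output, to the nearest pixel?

Fitted into 1232×693, the image spans the width; its height is 1232 / 2.400 ≈ 513.33 px.
Resizing to 1162 px wide multiplies everything by 0.9432: 513.33 → 484.17 px.

484 px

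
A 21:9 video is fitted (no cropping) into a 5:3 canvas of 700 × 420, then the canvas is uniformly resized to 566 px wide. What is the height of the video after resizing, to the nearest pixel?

Fitted into 700×420, the video spans the width; its height is 700 × 9/21 ≈ 300.00 px.
The frame scales by 566/700 = 0.8086; 300.00 × 0.8086 ≈ 242.57 px.

243 px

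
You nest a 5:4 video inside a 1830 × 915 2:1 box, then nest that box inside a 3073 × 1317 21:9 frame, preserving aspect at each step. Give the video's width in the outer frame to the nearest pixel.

1646 px

First fit — 5:4 into 1830×915 spans the height: 1143.75 × 915.00.
Second fit — the 2:1 canvas into 3073×1317 spans the height: 2634.00 × 1317.00 (×1.4393 from 1830×915).
So the video's width is 1143.75 × 1.4393 ≈ 1646.25.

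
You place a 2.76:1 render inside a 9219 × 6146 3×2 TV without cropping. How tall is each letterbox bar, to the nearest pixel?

2.76:1 (2.760) > 3×2 (1.500), so the render fills the width.
The render is 9219 / 2.760 ≈ 3340.22 px tall.
Black = 6146 − 3340.22 = 2805.78 px, or 1402.89 per bar.

1403 px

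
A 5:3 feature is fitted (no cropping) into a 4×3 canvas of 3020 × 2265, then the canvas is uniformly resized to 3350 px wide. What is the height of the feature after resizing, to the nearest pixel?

2010 px

In the 3020×2265 frame the feature fills the width: height = 3020 × 3/5 ≈ 1812.00 px.
Scaling 3020 → 3350 is ×1.1093, so the height becomes 1812.00 × 1.1093 ≈ 2010.00 px.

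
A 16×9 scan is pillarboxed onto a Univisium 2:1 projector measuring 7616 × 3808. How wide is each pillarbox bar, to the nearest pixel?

423 px

16×9 is narrower than Univisium 2:1, so it spans the full height.
Content width = 3808 × 16/9 ≈ 6769.78 px.
Leftover width: 7616 − 6769.78 = 846.22 px → 423.11 each side.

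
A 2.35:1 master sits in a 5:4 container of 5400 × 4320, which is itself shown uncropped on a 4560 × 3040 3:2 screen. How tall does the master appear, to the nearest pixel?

First fit — 2.35:1 into 5400×4320 spans the width: 5400.00 × 2297.87.
Second fit — the 5:4 canvas into 4560×3040 spans the height: 3800.00 × 3040.00 (×0.7037 from 5400×4320).
Applying the same ×0.7037: 2297.87 → 1617.02.

1617 px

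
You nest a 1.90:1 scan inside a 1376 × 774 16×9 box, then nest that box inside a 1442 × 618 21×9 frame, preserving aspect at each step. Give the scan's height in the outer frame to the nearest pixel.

First fit — 1.90:1 into 1376×774 spans the width: 1376.00 × 724.21.
Second fit — the 16×9 canvas into 1442×618 spans the height: 1098.67 × 618.00 (×0.7984 from 1376×774).
Applying the same ×0.7984: 724.21 → 578.25.

578 px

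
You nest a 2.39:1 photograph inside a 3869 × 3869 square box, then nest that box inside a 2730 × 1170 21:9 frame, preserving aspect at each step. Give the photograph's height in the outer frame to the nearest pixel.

490 px

First fit — 2.39:1 into 3869×3869 spans the width: 3869.00 × 1618.83.
Second fit — the square canvas into 2730×1170 spans the height: 1170.00 × 1170.00 (×0.3024 from 3869×3869).
The photograph scales with it: height 1618.83 × 0.3024 ≈ 489.54.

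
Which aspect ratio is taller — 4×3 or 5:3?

4×3 = 1.333 and 5:3 = 1.667; 1.667 > 1.333. The smaller width-to-height ratio is the taller frame.

4×3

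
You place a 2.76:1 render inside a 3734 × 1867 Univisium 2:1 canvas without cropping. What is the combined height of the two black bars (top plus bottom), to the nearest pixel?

2.76:1 (2.760) > Univisium 2:1 (2.000), so the render fills the width.
That makes the image 1352.90 px tall (3734 / 2.760).
Leftover height: 1867 − 1352.90 = 514.10 px.

514 px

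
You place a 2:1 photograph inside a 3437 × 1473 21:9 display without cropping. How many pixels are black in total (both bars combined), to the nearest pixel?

723243 pixels

Since 2.000 < 2.333, the photograph is height-limited.
Content width = 1473 × 2/1 ≈ 2946.0000 px.
Black = 3437 − 2946.0000 = 491.0000 px.
Bar area = 491.0000 × 1473 ≈ 723243 px.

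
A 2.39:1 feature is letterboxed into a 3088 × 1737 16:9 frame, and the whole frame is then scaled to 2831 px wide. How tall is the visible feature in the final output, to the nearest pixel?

In the 3088×1737 frame the feature fills the width: height = 3088 / 2.390 ≈ 1292.05 px.
Resizing to 2831 px wide multiplies everything by 0.9168: 1292.05 → 1184.52 px.

1185 px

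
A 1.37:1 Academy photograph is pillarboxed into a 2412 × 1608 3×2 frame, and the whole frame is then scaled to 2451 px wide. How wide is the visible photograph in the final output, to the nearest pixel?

In the 2412×1608 frame the photograph fills the height: width = 1608 × 1.370 ≈ 2202.96 px.
Resizing to 2451 px wide multiplies everything by 1.0162: 2202.96 → 2238.58 px.

2239 px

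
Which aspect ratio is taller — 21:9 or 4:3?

21:9 = 2.333 and 4:3 = 1.333; 2.333 > 1.333. The smaller width-to-height ratio is the taller frame.

4:3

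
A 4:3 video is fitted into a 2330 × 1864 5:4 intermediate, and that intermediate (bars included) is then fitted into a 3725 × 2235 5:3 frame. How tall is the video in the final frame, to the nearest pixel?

2095 px

4:3 in 2330×1864: fills the width, so the video is 2330.00 × 1747.50.
Second fit — the 5:4 canvas into 3725×2235 spans the height: 2793.75 × 2235.00 (×1.1990 from 2330×1864).
Applying the same ×1.1990: 1747.50 → 2095.31.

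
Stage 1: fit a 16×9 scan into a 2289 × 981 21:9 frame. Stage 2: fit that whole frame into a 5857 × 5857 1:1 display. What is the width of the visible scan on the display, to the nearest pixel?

4462 px

16×9 in 2289×981: fills the height, so the scan is 1744.00 × 981.00.
Second fit — the 21:9 canvas into 5857×5857 spans the width: 5857.00 × 2510.14 (×2.5588 from 2289×981).
Applying the same ×2.5588: 1744.00 → 4462.48.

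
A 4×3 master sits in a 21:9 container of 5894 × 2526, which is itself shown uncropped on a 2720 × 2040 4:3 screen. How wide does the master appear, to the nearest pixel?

1554 px

First fit — 4×3 into 5894×2526 spans the height: 3368.00 × 2526.00.
21:9 in 2720×2040: fills the width, so the intermediate becomes 2720.00 × 1165.71 — a scale of ×0.4615.
Applying the same ×0.4615: 3368.00 → 1554.29.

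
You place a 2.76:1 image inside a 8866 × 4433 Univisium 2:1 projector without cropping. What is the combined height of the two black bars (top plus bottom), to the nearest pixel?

Since 2.760 > 2.000, the image is width-limited.
The image is 8866 / 2.760 ≈ 3212.32 px tall.
4433 − 3212.32 = 1220.68 px of bars.

1221 px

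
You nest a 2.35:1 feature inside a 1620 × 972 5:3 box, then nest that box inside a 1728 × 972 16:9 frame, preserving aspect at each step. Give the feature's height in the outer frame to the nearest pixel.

Inside the 1620×972 canvas the feature is width-limited at 1620.00 × 689.36.
5:3 in 1728×972: fills the height, so the intermediate becomes 1620.00 × 972.00 — a scale of ×1.0000.
So the feature's height is 689.36 × 1.0000 ≈ 689.36.

689 px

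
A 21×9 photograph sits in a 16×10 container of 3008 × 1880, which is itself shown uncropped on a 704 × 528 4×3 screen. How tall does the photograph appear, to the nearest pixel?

21×9 in 3008×1880: fills the width, so the photograph is 3008.00 × 1289.14.
16×10 in 704×528: fills the width, so the intermediate becomes 704.00 × 440.00 — a scale of ×0.2340.
The photograph scales with it: height 1289.14 × 0.2340 ≈ 301.71.

302 px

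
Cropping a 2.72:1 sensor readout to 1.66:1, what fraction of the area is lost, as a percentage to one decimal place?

1.66:1 is narrower than 2.72:1, so the crop keeps the full height and trims the width.
Fraction kept = (1.660)/(2.720) ≈ 61.03%, so 38.97% is lost.

39.0%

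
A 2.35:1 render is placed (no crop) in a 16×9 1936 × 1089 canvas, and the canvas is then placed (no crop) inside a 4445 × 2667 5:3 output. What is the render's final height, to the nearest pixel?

1891 px

2.35:1 in 1936×1089: fills the width, so the render is 1936.00 × 823.83.
The 16×9 canvas is width-limited in 4445×2667, giving 4445.00 × 2500.31; scale factor 2.2960.
Applying the same ×2.2960: 823.83 → 1891.49.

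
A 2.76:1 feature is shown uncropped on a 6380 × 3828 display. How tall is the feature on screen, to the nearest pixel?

2312 px

Since 2.760 > 1.667, the feature is width-limited.
That makes the image 2311.59 px tall (6380 / 2.760).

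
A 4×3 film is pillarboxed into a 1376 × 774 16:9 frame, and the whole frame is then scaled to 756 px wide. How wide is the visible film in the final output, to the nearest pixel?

Fitted into 1376×774, the film spans the height; its width is 774 × 4/3 ≈ 1032.00 px.
Scaling 1376 → 756 is ×0.5494, so the width becomes 1032.00 × 0.5494 ≈ 567.00 px.

567 px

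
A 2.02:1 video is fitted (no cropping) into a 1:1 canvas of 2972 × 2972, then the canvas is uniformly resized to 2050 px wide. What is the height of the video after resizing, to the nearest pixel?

In the 2972×2972 frame the video fills the width: height = 2972 / 2.020 ≈ 1471.29 px.
The frame scales by 2050/2972 = 0.6898; 1471.29 × 0.6898 ≈ 1014.85 px.

1015 px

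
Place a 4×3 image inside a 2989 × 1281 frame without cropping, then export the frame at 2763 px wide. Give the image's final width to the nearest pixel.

1579 px

In the 2989×1281 frame the image fills the height: width = 1281 × 4/3 ≈ 1708.00 px.
Scaling 2989 → 2763 is ×0.9244, so the width becomes 1708.00 × 0.9244 ≈ 1578.86 px.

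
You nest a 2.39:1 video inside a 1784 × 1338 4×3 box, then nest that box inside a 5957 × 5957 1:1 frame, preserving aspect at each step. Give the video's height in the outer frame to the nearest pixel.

2492 px

Inside the 1784×1338 canvas the video is width-limited at 1784.00 × 746.44.
Second fit — the 4×3 canvas into 5957×5957 spans the width: 5957.00 × 4467.75 (×3.3391 from 1784×1338).
So the video's height is 746.44 × 3.3391 ≈ 2492.47.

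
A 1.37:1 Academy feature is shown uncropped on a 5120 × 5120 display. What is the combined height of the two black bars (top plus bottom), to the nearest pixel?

1383 px

Since 1.370 > 1.000, the feature is width-limited.
The feature is 5120 / 1.370 ≈ 3737.23 px tall.
Leftover height: 5120 − 3737.23 = 1382.77 px.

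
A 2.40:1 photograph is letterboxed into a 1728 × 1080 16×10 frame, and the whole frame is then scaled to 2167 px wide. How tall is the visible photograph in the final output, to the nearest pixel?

In the 1728×1080 frame the photograph fills the width: height = 1728 / 2.400 ≈ 720.00 px.
The frame scales by 2167/1728 = 1.2541; 720.00 × 1.2541 ≈ 902.92 px.

903 px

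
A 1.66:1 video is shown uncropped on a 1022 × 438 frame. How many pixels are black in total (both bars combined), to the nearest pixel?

129175 pixels

Since 1.660 < 2.333, the video is height-limited.
Content width = 438 × 1.660 ≈ 727.0800 px.
Black = 1022 − 727.0800 = 294.9200 px.
Across the 438-px span: 294.9200 × 438 ≈ 129175 px.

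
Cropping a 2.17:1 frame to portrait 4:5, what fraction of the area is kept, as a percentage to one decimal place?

36.9%

The height stays; only width is cut (since portrait 4:5 is narrower than 2.17:1).
(0.800)/(2.170) ≈ 0.369 of the area survives.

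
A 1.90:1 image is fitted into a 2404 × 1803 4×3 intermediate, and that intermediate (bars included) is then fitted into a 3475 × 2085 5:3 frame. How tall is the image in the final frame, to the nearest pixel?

Inside the 2404×1803 canvas the image is width-limited at 2404.00 × 1265.26.
Second fit — the 4×3 canvas into 3475×2085 spans the height: 2780.00 × 2085.00 (×1.1564 from 2404×1803).
The image scales with it: height 1265.26 × 1.1564 ≈ 1463.16.

1463 px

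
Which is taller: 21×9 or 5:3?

5:3

21×9 = 2.333 and 5:3 = 1.667; 2.333 > 1.667. The smaller width-to-height ratio is the taller frame.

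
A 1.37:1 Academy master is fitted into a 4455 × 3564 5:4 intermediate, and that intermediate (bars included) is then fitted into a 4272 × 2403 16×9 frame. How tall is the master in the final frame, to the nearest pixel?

First fit — 1.37:1 Academy into 4455×3564 spans the width: 4455.00 × 3251.82.
Second fit — the 5:4 canvas into 4272×2403 spans the height: 3003.75 × 2403.00 (×0.6742 from 4455×3564).
So the master's height is 3251.82 × 0.6742 ≈ 2192.52.

2193 px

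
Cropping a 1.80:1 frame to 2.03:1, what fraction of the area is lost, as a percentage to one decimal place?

11.3%

The width stays; only height is cut (since 2.03:1 is wider than 1.80:1).
(1.800)/(2.030) ≈ 0.887 of the area survives, leaving 11.33% discarded.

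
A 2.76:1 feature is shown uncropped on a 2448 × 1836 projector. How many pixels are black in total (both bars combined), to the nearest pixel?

2.76:1 is wider than 4:3, so it spans the full width.
The feature is 2448 / 2.760 ≈ 886.9565 px tall.
Leftover height: 1836 − 886.9565 = 949.0435 px.
That's 949.0435 × 2448 ≈ 2323258 black pixels.

2323258 pixels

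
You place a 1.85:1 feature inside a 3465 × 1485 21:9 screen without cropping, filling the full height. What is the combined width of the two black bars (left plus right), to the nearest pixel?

718 px

Content width = 1485 × 1.850 ≈ 2747.25 px.
Black = 3465 − 2747.25 = 717.75 px.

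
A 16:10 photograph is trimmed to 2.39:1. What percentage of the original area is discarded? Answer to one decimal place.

33.1%

Going from 16:10 to 2.39:1 means cutting height while keeping width.
Fraction kept = (1.600)/(2.390) ≈ 66.95%, so 33.05% is lost.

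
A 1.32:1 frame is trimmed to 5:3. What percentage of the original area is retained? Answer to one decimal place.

5:3 is wider than 1.32:1, so the crop keeps the full width and trims the height.
Area ratio = (1.320)/(1.667) = 79.20% retained.

79.2%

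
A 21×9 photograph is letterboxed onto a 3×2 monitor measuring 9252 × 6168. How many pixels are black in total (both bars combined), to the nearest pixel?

21×9 is wider than 3×2, so it spans the full width.
That makes the image 3965.1429 px tall (9252 × 9/21).
6168 − 3965.1429 = 2202.8571 px of bars.
Bar area = 2202.8571 × 9252 ≈ 20380834 px.

20380834 pixels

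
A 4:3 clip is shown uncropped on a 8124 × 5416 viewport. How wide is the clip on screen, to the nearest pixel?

4:3 is narrower than 3:2, so it spans the full height.
The clip is 5416 × 4/3 ≈ 7221.33 px wide.

7221 px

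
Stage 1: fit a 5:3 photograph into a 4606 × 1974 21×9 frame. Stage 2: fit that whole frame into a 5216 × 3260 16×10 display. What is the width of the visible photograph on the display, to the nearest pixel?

3726 px

First fit — 5:3 into 4606×1974 spans the height: 3290.00 × 1974.00.
21×9 in 5216×3260: fills the width, so the intermediate becomes 5216.00 × 2235.43 — a scale of ×1.1324.
The photograph scales with it: width 3290.00 × 1.1324 ≈ 3725.71.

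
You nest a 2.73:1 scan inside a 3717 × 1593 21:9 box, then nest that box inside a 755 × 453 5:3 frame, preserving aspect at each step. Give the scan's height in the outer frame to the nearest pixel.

2.73:1 in 3717×1593: fills the width, so the scan is 3717.00 × 1361.54.
The 21:9 canvas is width-limited in 755×453, giving 755.00 × 323.57; scale factor 0.2031.
The scan scales with it: height 1361.54 × 0.2031 ≈ 276.56.

277 px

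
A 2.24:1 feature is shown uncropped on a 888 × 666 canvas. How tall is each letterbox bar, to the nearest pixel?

2.24:1 (2.240) > 4×3 (1.333), so the feature fills the width.
The feature is 888 / 2.240 ≈ 396.43 px tall.
666 − 396.43 = 269.57 px of bars (134.79 each).

135 px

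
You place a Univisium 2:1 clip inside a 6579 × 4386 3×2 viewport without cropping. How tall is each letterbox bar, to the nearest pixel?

548 px

Univisium 2:1 (2.000) > 3×2 (1.500), so the clip fills the width.
That makes the image 3289.50 px tall (6579 × 1/2).
Leftover height: 4386 − 3289.50 = 1096.50 px → 548.25 each side.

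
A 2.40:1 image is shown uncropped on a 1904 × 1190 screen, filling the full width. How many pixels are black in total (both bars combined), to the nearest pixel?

That makes the image 793.3333 px tall (1904 / 2.400).
Leftover height: 1190 − 793.3333 = 396.6667 px.
Bar area = 396.6667 × 1904 ≈ 755253 px.

755253 pixels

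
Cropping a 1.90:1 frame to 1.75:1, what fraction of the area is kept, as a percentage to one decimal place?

Going from 1.90:1 to 1.75:1 means cutting width while keeping height.
Area ratio = (1.750)/(1.900) = 92.11% retained.

92.1%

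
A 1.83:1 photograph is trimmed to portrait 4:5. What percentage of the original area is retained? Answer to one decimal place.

43.7%

Going from 1.83:1 to portrait 4:5 means cutting width while keeping height.
(0.800)/(1.830) ≈ 0.437 of the area survives.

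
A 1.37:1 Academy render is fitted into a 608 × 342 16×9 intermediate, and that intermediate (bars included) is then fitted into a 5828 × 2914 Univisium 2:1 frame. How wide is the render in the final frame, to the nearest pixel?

3992 px

First fit — 1.37:1 Academy into 608×342 spans the height: 468.54 × 342.00.
16×9 in 5828×2914: fills the height, so the intermediate becomes 5180.44 × 2914.00 — a scale of ×8.5205.
So the render's width is 468.54 × 8.5205 ≈ 3992.18.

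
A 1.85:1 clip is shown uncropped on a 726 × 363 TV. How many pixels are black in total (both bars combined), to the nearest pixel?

19765 pixels

1.85:1 is narrower than 2:1, so it spans the full height.
That makes the image 671.5500 px wide (363 × 1.850).
Leftover width: 726 − 671.5500 = 54.4500 px.
That's 54.4500 × 363 ≈ 19765 black pixels.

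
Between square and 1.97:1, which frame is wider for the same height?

1.97:1

square = 1 and 1.97; 1.97 > 1.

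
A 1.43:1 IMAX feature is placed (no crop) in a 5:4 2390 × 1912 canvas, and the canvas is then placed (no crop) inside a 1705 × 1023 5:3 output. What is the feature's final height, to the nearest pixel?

First fit — 1.43:1 IMAX into 2390×1912 spans the width: 2390.00 × 1671.33.
5:4 in 1705×1023: fills the height, so the intermediate becomes 1278.75 × 1023.00 — a scale of ×0.5350.
Applying the same ×0.5350: 1671.33 → 894.23.

894 px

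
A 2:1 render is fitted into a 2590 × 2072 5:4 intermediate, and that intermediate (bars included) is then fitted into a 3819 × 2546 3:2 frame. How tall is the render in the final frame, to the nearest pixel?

First fit — 2:1 into 2590×2072 spans the width: 2590.00 × 1295.00.
The 5:4 canvas is height-limited in 3819×2546, giving 3182.50 × 2546.00; scale factor 1.2288.
Applying the same ×1.2288: 1295.00 → 1591.25.

1591 px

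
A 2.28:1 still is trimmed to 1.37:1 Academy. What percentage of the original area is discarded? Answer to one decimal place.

39.9%

Going from 2.28:1 to 1.37:1 Academy means cutting width while keeping height.
(1.370)/(2.280) ≈ 0.601 of the area survives, leaving 39.91% discarded.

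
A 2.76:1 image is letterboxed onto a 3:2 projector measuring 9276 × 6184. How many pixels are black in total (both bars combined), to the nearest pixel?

26187358 pixels

2.76:1 is wider than 3:2, so it spans the full width.
Content height = 9276 / 2.760 ≈ 3360.8696 px.
Black = 6184 − 3360.8696 = 2823.1304 px.
That's 2823.1304 × 9276 ≈ 26187358 black pixels.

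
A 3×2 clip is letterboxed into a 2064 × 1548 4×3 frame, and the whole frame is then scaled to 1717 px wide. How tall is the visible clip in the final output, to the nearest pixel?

1145 px

Fitted into 2064×1548, the clip spans the width; its height is 2064 × 2/3 ≈ 1376.00 px.
Resizing to 1717 px wide multiplies everything by 0.8319: 1376.00 → 1144.67 px.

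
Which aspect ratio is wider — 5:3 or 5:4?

5:3

5:3 = 1.667 and 5:4 = 1.25; 1.667 > 1.25.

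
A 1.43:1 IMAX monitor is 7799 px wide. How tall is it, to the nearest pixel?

5454 px

Height = 7799 / 1.430 = 5453.85.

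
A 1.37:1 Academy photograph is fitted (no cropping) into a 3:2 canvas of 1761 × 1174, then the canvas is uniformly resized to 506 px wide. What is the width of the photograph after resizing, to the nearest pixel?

At 1761×1174 the photograph is height-limited, so width = 1174 × 1.370 ≈ 1608.38 px.
Resizing to 506 px wide multiplies everything by 0.2873: 1608.38 → 462.15 px.

462 px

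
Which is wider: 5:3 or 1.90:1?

5:3 = 1.667 and 1.9; 1.9 > 1.667.

1.90:1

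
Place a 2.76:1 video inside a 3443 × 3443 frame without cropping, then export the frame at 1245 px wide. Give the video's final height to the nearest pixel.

In the 3443×3443 frame the video fills the width: height = 3443 / 2.760 ≈ 1247.46 px.
The frame scales by 1245/3443 = 0.3616; 1247.46 × 0.3616 ≈ 451.09 px.

451 px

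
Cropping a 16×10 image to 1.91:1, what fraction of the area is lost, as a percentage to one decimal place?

16.2%

The width stays; only height is cut (since 1.91:1 is wider than 16×10).
(1.600)/(1.910) ≈ 0.838 of the area survives, leaving 16.23% discarded.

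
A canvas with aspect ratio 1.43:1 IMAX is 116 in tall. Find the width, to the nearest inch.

166 in

Width = 116 × 1.430 = 165.88.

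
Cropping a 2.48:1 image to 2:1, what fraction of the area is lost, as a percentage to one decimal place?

Going from 2.48:1 to 2:1 means cutting width while keeping height.
Area ratio = (2.000)/(2.480) = 80.65%; the remaining 19.35% is cropped out.

19.4%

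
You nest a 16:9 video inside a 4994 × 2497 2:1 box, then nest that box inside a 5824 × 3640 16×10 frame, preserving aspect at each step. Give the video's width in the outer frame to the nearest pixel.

16:9 in 4994×2497: fills the height, so the video is 4439.11 × 2497.00.
The 2:1 canvas is width-limited in 5824×3640, giving 5824.00 × 2912.00; scale factor 1.1662.
Applying the same ×1.1662: 4439.11 → 5176.89.

5177 px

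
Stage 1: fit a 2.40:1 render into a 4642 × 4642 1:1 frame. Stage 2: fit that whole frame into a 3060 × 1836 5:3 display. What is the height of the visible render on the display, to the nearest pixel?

765 px

Inside the 4642×4642 canvas the render is width-limited at 4642.00 × 1934.17.
The 1:1 canvas is height-limited in 3060×1836, giving 1836.00 × 1836.00; scale factor 0.3955.
Applying the same ×0.3955: 1934.17 → 765.00.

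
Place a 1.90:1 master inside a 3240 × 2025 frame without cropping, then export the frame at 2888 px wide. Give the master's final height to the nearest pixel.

In the 3240×2025 frame the master fills the width: height = 3240 / 1.900 ≈ 1705.26 px.
Resizing to 2888 px wide multiplies everything by 0.8914: 1705.26 → 1520.00 px.

1520 px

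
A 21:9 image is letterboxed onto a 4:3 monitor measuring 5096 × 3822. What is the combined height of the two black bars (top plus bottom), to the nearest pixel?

21:9 (2.333) > 4:3 (1.333), so the image fills the width.
Content height = 5096 × 9/21 ≈ 2184.00 px.
3822 − 2184.00 = 1638.00 px of bars.

1638 px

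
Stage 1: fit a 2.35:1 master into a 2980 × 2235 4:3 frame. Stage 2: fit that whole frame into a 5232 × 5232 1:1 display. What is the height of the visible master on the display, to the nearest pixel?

2226 px

First fit — 2.35:1 into 2980×2235 spans the width: 2980.00 × 1268.09.
4:3 in 5232×5232: fills the width, so the intermediate becomes 5232.00 × 3924.00 — a scale of ×1.7557.
So the master's height is 1268.09 × 1.7557 ≈ 2226.38.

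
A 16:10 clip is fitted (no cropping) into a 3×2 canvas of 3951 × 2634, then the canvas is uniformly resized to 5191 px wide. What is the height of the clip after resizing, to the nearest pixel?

3244 px

At 3951×2634 the clip is width-limited, so height = 3951 × 10/16 ≈ 2469.38 px.
Resizing to 5191 px wide multiplies everything by 1.3138: 2469.38 → 3244.38 px.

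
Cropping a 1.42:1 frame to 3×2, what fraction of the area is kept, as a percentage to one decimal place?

The width stays; only height is cut (since 3×2 is wider than 1.42:1).
Fraction kept = (1.420)/(1.500) ≈ 94.67%.

94.7%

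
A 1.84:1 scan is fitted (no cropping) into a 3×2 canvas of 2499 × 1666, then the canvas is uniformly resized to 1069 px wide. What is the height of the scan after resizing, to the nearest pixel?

581 px

Fitted into 2499×1666, the scan spans the width; its height is 2499 / 1.840 ≈ 1358.15 px.
The frame scales by 1069/2499 = 0.4278; 1358.15 × 0.4278 ≈ 580.98 px.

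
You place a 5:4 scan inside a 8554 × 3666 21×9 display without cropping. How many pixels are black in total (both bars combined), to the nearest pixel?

5:4 (1.250) < 21×9 (2.333), so the scan fills the height.
The scan is 3666 × 5/4 ≈ 4582.5000 px wide.
8554 − 4582.5000 = 3971.5000 px of bars.
Bar area = 3971.5000 × 3666 ≈ 14559519 px.

14559519 pixels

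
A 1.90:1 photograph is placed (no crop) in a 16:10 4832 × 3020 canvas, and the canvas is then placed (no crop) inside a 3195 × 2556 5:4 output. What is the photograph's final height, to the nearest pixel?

1682 px

First fit — 1.90:1 into 4832×3020 spans the width: 4832.00 × 2543.16.
Second fit — the 16:10 canvas into 3195×2556 spans the width: 3195.00 × 1996.88 (×0.6612 from 4832×3020).
The photograph scales with it: height 2543.16 × 0.6612 ≈ 1681.58.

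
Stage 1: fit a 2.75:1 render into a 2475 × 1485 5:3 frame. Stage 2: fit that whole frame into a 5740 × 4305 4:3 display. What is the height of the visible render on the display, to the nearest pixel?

First fit — 2.75:1 into 2475×1485 spans the width: 2475.00 × 900.00.
The 5:3 canvas is width-limited in 5740×4305, giving 5740.00 × 3444.00; scale factor 2.3192.
The render scales with it: height 900.00 × 2.3192 ≈ 2087.27.

2087 px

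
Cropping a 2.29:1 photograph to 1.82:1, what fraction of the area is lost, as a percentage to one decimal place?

20.5%

Going from 2.29:1 to 1.82:1 means cutting width while keeping height.
Fraction kept = (1.820)/(2.290) ≈ 79.48%, so 20.52% is lost.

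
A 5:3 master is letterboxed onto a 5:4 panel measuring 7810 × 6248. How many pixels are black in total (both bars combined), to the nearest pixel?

5:3 is wider than 5:4, so it spans the full width.
The master is 7810 × 3/5 ≈ 4686.0000 px tall.
Leftover height: 6248 − 4686.0000 = 1562.0000 px.
Across the 7810-px span: 1562.0000 × 7810 ≈ 12199220 px.

12199220 pixels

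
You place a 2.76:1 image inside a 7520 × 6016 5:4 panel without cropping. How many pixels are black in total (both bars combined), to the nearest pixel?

24751045 pixels

Since 2.760 > 1.250, the image is width-limited.
That makes the image 2724.6377 px tall (7520 / 2.760).
Black = 6016 − 2724.6377 = 3291.3623 px.
That's 3291.3623 × 7520 ≈ 24751045 black pixels.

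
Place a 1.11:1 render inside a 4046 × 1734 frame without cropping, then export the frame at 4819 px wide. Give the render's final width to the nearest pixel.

In the 4046×1734 frame the render fills the height: width = 1734 × 1.110 ≈ 1924.74 px.
Resizing to 4819 px wide multiplies everything by 1.1911: 1924.74 → 2292.47 px.

2292 px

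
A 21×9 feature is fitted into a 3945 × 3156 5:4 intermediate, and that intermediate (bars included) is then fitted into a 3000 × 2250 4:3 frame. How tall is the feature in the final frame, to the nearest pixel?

21×9 in 3945×3156: fills the width, so the feature is 3945.00 × 1690.71.
5:4 in 3000×2250: fills the height, so the intermediate becomes 2812.50 × 2250.00 — a scale of ×0.7129.
So the feature's height is 1690.71 × 0.7129 ≈ 1205.36.

1205 px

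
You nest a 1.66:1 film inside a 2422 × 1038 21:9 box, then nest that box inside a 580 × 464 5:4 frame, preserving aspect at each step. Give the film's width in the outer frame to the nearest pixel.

Inside the 2422×1038 canvas the film is height-limited at 1723.08 × 1038.00.
The 21:9 canvas is width-limited in 580×464, giving 580.00 × 248.57; scale factor 0.2395.
So the film's width is 1723.08 × 0.2395 ≈ 412.63.

413 px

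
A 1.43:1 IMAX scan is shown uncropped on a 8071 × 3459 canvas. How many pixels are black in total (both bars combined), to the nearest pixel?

1.43:1 IMAX is narrower than 21:9, so it spans the full height.
Content width = 3459 × 1.430 ≈ 4946.3700 px.
8071 − 4946.3700 = 3124.6300 px of bars.
Bar area = 3124.6300 × 3459 ≈ 10808095 px.

10808095 pixels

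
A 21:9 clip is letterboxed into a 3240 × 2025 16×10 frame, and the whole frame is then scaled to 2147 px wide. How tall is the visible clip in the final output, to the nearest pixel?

At 3240×2025 the clip is width-limited, so height = 3240 × 9/21 ≈ 1388.57 px.
Scaling 3240 → 2147 is ×0.6627, so the height becomes 1388.57 × 0.6627 ≈ 920.14 px.

920 px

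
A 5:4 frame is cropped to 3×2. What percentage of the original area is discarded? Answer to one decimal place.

16.7%

3×2 is wider than 5:4, so the crop keeps the full width and trims the height.
(1.250)/(1.500) ≈ 0.833 of the area survives, leaving 16.67% discarded.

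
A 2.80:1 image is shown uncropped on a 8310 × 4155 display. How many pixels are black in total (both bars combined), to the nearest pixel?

9865157 pixels

2.80:1 (2.800) > Univisium 2:1 (2.000), so the image fills the width.
That makes the image 2967.8571 px tall (8310 / 2.800).
Black = 4155 − 2967.8571 = 1187.1429 px.
That's 1187.1429 × 8310 ≈ 9865157 black pixels.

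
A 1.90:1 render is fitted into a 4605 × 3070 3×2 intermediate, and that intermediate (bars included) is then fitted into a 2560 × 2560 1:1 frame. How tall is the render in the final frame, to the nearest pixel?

1347 px

1.90:1 in 4605×3070: fills the width, so the render is 4605.00 × 2423.68.
The 3×2 canvas is width-limited in 2560×2560, giving 2560.00 × 1706.67; scale factor 0.5559.
The render scales with it: height 2423.68 × 0.5559 ≈ 1347.37.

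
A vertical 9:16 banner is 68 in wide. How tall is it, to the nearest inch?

At vertical 9:16, 68·16/9 ≈ 120.89.

121 in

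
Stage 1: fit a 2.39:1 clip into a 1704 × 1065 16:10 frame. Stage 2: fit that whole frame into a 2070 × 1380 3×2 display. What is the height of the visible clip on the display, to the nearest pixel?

Inside the 1704×1065 canvas the clip is width-limited at 1704.00 × 712.97.
16:10 in 2070×1380: fills the width, so the intermediate becomes 2070.00 × 1293.75 — a scale of ×1.2148.
So the clip's height is 712.97 × 1.2148 ≈ 866.11.

866 px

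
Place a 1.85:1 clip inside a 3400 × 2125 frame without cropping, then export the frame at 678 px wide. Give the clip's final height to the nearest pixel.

366 px

At 3400×2125 the clip is width-limited, so height = 3400 / 1.850 ≈ 1837.84 px.
Scaling 3400 → 678 is ×0.1994, so the height becomes 1837.84 × 0.1994 ≈ 366.49 px.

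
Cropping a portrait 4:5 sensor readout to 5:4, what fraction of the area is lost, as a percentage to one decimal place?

36.0%

5:4 is wider than portrait 4:5, so the crop keeps the full width and trims the height.
(0.800)/(1.250) ≈ 0.640 of the area survives, leaving 36.00% discarded.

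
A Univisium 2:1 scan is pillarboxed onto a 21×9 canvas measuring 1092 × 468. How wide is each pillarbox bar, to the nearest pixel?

Since 2.000 < 2.333, the scan is height-limited.
That makes the image 936.00 px wide (468 × 2/1).
1092 − 936.00 = 156.00 px of bars (78.00 each).

78 px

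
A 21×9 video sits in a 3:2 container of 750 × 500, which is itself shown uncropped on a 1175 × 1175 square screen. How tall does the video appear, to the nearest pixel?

504 px

21×9 in 750×500: fills the width, so the video is 750.00 × 321.43.
The 3:2 canvas is width-limited in 1175×1175, giving 1175.00 × 783.33; scale factor 1.5667.
The video scales with it: height 321.43 × 1.5667 ≈ 503.57.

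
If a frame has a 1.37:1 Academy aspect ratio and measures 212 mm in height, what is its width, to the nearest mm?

290 mm

Width = 212 × 1.370 = 290.44.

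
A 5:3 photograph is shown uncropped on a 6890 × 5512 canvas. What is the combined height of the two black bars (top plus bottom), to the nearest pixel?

1378 px

5:3 is wider than 5:4, so it spans the full width.
That makes the image 4134.00 px tall (6890 × 3/5).
Leftover height: 5512 − 4134.00 = 1378.00 px.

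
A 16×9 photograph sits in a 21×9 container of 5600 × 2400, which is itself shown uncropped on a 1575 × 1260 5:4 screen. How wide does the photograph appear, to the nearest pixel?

1200 px

First fit — 16×9 into 5600×2400 spans the height: 4266.67 × 2400.00.
21×9 in 1575×1260: fills the width, so the intermediate becomes 1575.00 × 675.00 — a scale of ×0.2812.
So the photograph's width is 4266.67 × 0.2812 ≈ 1200.00.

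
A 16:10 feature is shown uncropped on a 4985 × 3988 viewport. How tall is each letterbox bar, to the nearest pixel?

16:10 is wider than 5:4, so it spans the full width.
The feature is 4985 × 10/16 ≈ 3115.62 px tall.
Leftover height: 3988 − 3115.62 = 872.38 px → 436.19 each side.

436 px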